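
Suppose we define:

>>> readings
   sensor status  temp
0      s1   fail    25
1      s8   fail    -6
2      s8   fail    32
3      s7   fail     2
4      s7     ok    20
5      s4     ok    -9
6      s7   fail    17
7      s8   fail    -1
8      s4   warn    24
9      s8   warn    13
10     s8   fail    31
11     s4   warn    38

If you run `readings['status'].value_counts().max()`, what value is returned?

7

value_counts of status:
status
fail    7
warn    3
ok      2
Name: count, dtype: int64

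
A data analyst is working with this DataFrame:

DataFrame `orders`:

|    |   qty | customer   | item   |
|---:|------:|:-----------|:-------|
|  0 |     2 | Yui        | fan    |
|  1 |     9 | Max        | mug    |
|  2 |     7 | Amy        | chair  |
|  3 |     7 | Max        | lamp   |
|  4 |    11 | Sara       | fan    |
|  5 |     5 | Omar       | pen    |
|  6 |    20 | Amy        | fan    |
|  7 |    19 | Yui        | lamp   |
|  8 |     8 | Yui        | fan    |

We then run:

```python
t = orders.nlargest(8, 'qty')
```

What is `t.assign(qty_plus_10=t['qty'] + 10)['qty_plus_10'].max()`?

30

take 8 rows with largest qty:
   qty customer   item
6   20      Amy    fan
7   19      Yui   lamp
4   11     Sara    fan
1    9      Max    mug
8    8      Yui    fan
2    7      Amy  chair
3    7      Max   lamp
5    5     Omar    pen
add column qty_plus_10 = t['qty'] + 10:
   qty customer   item  qty_plus_10
6   20      Amy    fan           30
7   19      Yui   lamp           29
4   11     Sara    fan           21
1    9      Max    mug           19
8    8      Yui    fan           18
2    7      Amy  chair           17
3    7      Max   lamp           17
5    5     Omar    pen           15
Reading off the max of column 'qty_plus_10', we get 30.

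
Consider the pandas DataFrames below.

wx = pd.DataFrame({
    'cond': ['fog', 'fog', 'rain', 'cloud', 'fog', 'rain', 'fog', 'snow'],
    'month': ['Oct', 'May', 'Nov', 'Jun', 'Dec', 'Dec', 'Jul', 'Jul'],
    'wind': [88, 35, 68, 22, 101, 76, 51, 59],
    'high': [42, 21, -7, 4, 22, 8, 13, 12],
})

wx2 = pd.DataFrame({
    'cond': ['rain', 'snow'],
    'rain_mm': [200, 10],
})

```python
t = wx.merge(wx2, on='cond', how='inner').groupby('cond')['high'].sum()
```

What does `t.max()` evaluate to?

12

merge on 'cond' (how='inner') → 3 rows:
   cond month  wind  high  rain_mm
0  rain   Nov    68    -7      200
1  rain   Dec    76     8      200
2  snow   Jul    59    12       10
group by cond, sum of high:
cond
rain     1
snow    12
Name: high, dtype: int64
Finally, max of the resulting series = 12.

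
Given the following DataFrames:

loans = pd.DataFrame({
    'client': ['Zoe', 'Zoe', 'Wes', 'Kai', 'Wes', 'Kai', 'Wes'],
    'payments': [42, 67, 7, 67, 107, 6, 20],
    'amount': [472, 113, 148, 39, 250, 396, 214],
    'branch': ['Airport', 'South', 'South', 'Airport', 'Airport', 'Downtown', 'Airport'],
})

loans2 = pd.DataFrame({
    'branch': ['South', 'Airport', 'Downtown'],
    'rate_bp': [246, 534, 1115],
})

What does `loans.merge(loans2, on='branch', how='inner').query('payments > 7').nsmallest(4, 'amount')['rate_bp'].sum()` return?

merge on 'branch' (how='inner') → 7 rows:
  client  payments  amount    branch  rate_bp
0    Zoe        42     472   Airport      534
1    Zoe        67     113     South      246
2    Wes         7     148     South      246
3    Kai        67      39   Airport      534
4    Wes       107     250   Airport      534
5    Kai         6     396  Downtown     1115
6    Wes        20     214   Airport      534
filter rows where payments > 7:
  client  payments  amount   branch  rate_bp
0    Zoe        42     472  Airport      534
1    Zoe        67     113    South      246
3    Kai        67      39  Airport      534
4    Wes       107     250  Airport      534
6    Wes        20     214  Airport      534
take 4 rows with smallest amount:
  client  payments  amount   branch  rate_bp
3    Kai        67      39  Airport      534
1    Zoe        67     113    South      246
6    Wes        20     214  Airport      534
4    Wes       107     250  Airport      534
Finally, sum of column 'rate_bp' = 1848.

1848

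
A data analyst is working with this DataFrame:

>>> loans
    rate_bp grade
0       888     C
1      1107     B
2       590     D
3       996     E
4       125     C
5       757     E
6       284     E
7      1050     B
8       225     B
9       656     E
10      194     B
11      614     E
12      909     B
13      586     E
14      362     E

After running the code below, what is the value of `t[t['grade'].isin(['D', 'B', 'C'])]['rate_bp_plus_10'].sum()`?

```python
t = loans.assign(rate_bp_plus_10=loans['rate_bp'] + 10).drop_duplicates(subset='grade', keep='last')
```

1654

add column rate_bp_plus_10 = loans['rate_bp'] + 10:
    rate_bp grade  rate_bp_plus_10
0       888     C              898
1      1107     B             1117
2       590     D              600
3       996     E             1006
4       125     C              135
5       757     E              767
6       284     E              294
7      1050     B             1060
8       225     B              235
9       656     E              666
10      194     B              204
11      614     E              624
12      909     B              919
13      586     E              596
14      362     E              372
drop duplicate grade (keep=last):
    rate_bp grade  rate_bp_plus_10
2       590     D              600
4       125     C              135
12      909     B              919
14      362     E              372
filter rows where grade in ['D', 'B', 'C']:
    rate_bp grade  rate_bp_plus_10
2       590     D              600
4       125     C              135
12      909     B              919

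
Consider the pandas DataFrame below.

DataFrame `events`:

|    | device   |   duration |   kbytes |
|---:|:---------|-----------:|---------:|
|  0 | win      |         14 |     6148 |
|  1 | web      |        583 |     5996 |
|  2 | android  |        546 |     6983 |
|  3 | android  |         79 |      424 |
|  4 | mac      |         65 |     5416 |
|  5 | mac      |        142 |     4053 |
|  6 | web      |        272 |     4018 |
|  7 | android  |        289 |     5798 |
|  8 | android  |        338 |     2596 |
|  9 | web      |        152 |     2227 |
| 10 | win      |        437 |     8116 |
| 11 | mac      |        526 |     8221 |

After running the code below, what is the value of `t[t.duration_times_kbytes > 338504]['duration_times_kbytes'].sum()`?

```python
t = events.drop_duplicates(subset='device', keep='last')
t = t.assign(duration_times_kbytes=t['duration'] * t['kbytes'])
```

drop duplicate device (keep=last):
     device  duration  kbytes
8   android       338    2596
9       web       152    2227
10      win       437    8116
11      mac       526    8221
add column duration_times_kbytes = t['duration'] * t['kbytes']:
     device  duration  kbytes  duration_times_kbytes
8   android       338    2596                 877448
9       web       152    2227                 338504
10      win       437    8116                3546692
11      mac       526    8221                4324246
filter rows where duration_times_kbytes > 338504:
     device  duration  kbytes  duration_times_kbytes
8   android       338    2596                 877448
10      win       437    8116                3546692
11      mac       526    8221                4324246

8748386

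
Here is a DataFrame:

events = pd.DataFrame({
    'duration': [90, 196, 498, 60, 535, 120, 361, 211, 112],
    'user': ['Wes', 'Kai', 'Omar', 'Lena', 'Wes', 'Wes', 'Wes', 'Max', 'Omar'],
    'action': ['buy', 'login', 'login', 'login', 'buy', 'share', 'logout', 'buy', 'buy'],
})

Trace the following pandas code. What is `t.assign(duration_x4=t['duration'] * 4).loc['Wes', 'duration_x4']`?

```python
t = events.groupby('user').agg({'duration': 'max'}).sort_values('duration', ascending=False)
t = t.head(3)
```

group by user, max of duration:
      duration
user          
Kai        196
Lena        60
Max        211
Omar       498
Wes        535
sort by duration descending:
      duration
user          
Wes        535
Omar       498
Max        211
Kai        196
Lena        60
take first 3 rows:
      duration
user          
Wes        535
Omar       498
Max        211
add column duration_x4 = t['duration'] * 4:
      duration  duration_x4
user                       
Wes        535         2140
Omar       498         1992
Max        211          844
value at row 'Wes', column 'duration_x4' → 2140

2140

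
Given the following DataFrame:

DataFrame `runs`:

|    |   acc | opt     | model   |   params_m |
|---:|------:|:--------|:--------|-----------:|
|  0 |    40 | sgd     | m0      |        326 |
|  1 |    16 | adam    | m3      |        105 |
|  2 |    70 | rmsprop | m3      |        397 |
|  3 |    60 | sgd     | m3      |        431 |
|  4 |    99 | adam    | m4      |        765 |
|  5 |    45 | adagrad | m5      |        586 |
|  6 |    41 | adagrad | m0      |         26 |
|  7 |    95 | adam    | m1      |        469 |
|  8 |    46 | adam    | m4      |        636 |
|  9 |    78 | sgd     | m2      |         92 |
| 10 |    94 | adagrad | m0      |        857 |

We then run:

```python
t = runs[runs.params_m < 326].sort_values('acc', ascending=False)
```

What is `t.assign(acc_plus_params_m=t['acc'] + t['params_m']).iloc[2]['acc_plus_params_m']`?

121

filter rows where params_m < 326:
   acc      opt model  params_m
1   16     adam    m3       105
6   41  adagrad    m0        26
9   78      sgd    m2        92
sort by acc descending:
   acc      opt model  params_m
9   78      sgd    m2        92
6   41  adagrad    m0        26
1   16     adam    m3       105
add column acc_plus_params_m = t['acc'] + t['params_m']:
   acc      opt model  params_m  acc_plus_params_m
9   78      sgd    m2        92                170
6   41  adagrad    m0        26                 67
1   16     adam    m3       105                121
The value at position 2, column 'acc_plus_params_m' is 121.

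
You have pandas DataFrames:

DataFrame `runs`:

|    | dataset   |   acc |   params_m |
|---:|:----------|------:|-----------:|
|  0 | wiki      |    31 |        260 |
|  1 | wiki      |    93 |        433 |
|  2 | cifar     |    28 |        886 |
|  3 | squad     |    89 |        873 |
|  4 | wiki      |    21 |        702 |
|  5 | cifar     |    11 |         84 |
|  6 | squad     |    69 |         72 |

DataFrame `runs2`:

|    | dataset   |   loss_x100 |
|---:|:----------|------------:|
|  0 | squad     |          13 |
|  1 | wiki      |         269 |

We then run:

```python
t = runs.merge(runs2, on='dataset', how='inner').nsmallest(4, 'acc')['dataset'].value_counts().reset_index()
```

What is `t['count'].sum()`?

merge on 'dataset' (how='inner') → 5 rows:
  dataset  acc  params_m  loss_x100
0    wiki   31       260        269
1    wiki   93       433        269
2   squad   89       873         13
3    wiki   21       702        269
4   squad   69        72         13
take 4 rows with smallest acc:
  dataset  acc  params_m  loss_x100
3    wiki   21       702        269
0    wiki   31       260        269
4   squad   69        72         13
2   squad   89       873         13
value_counts of dataset:
dataset
wiki     2
squad    2
Name: count, dtype: int64
reset_index():
  dataset  count
0    wiki      2
1   squad      2
Finally, sum of column 'count' = 4.

4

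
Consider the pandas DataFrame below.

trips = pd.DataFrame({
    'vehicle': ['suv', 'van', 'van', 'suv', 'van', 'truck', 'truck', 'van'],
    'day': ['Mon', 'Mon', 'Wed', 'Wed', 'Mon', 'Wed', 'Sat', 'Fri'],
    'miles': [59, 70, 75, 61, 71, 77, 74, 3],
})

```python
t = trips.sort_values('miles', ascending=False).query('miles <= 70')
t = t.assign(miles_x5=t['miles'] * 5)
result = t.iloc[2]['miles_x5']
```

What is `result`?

sort by miles descending:
  vehicle  day  miles
5   truck  Wed     77
2     van  Wed     75
6   truck  Sat     74
4     van  Mon     71
1     van  Mon     70
3     suv  Wed     61
0     suv  Mon     59
7     van  Fri      3
filter rows where miles <= 70:
  vehicle  day  miles
1     van  Mon     70
3     suv  Wed     61
0     suv  Mon     59
7     van  Fri      3
add column miles_x5 = t['miles'] * 5:
  vehicle  day  miles  miles_x5
1     van  Mon     70       350
3     suv  Wed     61       305
0     suv  Mon     59       295
7     van  Fri      3        15
Taking the value at position 2, column 'miles_x5' gives 295.

295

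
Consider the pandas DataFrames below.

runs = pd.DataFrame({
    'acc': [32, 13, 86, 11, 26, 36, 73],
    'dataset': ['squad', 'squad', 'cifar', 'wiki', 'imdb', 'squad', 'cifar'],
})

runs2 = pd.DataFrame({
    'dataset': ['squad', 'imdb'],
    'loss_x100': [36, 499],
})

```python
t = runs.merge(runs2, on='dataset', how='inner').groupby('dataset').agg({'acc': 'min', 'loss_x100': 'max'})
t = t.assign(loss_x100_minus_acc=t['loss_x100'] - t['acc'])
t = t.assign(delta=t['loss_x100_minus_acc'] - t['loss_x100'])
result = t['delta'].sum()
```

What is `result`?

-39

merge on 'dataset' (how='inner') → 4 rows:
   acc dataset  loss_x100
0   32   squad         36
1   13   squad         36
2   26    imdb        499
3   36   squad         36
group by dataset: min(acc), max(loss_x100):
         acc  loss_x100
dataset                
imdb      26        499
squad     13         36
add column loss_x100_minus_acc = t['loss_x100'] - t['acc']:
         acc  loss_x100  loss_x100_minus_acc
dataset                                     
imdb      26        499                  473
squad     13         36                   23
add column delta = t['loss_x100_minus_acc'] - t['loss_x100']:
         acc  loss_x100  loss_x100_minus_acc  delta
dataset                                            
imdb      26        499                  473    -26
squad     13         36                   23    -13
Finally, sum of column 'delta' = -39.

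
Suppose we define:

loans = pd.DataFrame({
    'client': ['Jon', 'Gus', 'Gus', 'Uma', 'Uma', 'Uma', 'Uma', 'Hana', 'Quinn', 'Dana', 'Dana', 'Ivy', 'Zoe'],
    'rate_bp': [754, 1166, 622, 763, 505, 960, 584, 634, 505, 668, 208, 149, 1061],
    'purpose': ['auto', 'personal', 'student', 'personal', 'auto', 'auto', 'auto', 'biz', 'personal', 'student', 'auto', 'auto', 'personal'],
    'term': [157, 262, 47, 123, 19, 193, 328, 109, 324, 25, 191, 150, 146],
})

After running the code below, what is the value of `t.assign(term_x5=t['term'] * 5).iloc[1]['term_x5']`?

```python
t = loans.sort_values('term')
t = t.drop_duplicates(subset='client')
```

sort by term:
   client  rate_bp   purpose  term
4     Uma      505      auto    19
9    Dana      668   student    25
2     Gus      622   student    47
7    Hana      634       biz   109
3     Uma      763  personal   123
12    Zoe     1061  personal   146
11    Ivy      149      auto   150
0     Jon      754      auto   157
10   Dana      208      auto   191
5     Uma      960      auto   193
1     Gus     1166  personal   262
8   Quinn      505  personal   324
6     Uma      584      auto   328
drop duplicate client (keep=first):
   client  rate_bp   purpose  term
4     Uma      505      auto    19
9    Dana      668   student    25
2     Gus      622   student    47
7    Hana      634       biz   109
12    Zoe     1061  personal   146
11    Ivy      149      auto   150
0     Jon      754      auto   157
8   Quinn      505  personal   324
add column term_x5 = t['term'] * 5:
   client  rate_bp   purpose  term  term_x5
4     Uma      505      auto    19       95
9    Dana      668   student    25      125
2     Gus      622   student    47      235
7    Hana      634       biz   109      545
12    Zoe     1061  personal   146      730
11    Ivy      149      auto   150      750
0     Jon      754      auto   157      785
8   Quinn      505  personal   324     1620
The value at position 1, column 'term_x5' is 125.

125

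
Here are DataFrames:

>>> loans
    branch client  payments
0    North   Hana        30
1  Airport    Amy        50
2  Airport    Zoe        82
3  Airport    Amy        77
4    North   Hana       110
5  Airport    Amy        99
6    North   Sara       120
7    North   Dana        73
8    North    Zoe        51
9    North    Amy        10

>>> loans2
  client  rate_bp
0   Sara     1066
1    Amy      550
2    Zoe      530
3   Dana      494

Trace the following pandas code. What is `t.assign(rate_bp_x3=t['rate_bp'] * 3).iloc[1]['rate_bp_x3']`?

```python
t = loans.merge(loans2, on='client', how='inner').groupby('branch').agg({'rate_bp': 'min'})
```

1482

merge on 'client' (how='inner') → 8 rows:
    branch client  payments  rate_bp
0  Airport    Amy        50      550
1  Airport    Zoe        82      530
2  Airport    Amy        77      550
3  Airport    Amy        99      550
4    North   Sara       120     1066
5    North   Dana        73      494
6    North    Zoe        51      530
7    North    Amy        10      550
group by branch, min of rate_bp:
         rate_bp
branch          
Airport      530
North        494
add column rate_bp_x3 = t['rate_bp'] * 3:
         rate_bp  rate_bp_x3
branch                      
Airport      530        1590
North        494        1482
Taking the value at position 1, column 'rate_bp_x3' gives 1482.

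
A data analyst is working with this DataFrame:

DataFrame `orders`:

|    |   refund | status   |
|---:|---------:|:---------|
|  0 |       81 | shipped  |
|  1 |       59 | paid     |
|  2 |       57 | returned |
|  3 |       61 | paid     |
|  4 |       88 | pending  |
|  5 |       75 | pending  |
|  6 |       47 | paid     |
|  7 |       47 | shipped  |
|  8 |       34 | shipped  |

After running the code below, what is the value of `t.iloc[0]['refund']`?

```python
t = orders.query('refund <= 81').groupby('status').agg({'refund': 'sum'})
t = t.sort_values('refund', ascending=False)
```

167

filter rows where refund <= 81:
   refund    status
0      81   shipped
1      59      paid
2      57  returned
3      61      paid
5      75   pending
6      47      paid
7      47   shipped
8      34   shipped
group by status, sum of refund:
          refund
status          
paid         167
pending       75
returned      57
shipped      162
sort by refund descending:
          refund
status          
paid         167
shipped      162
pending       75
returned      57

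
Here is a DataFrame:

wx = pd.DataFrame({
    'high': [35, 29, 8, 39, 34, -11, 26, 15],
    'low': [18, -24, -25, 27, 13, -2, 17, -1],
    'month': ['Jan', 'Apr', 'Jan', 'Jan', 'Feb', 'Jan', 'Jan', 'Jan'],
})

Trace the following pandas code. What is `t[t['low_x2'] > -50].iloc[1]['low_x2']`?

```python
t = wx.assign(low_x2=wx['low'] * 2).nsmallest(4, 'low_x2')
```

add column low_x2 = wx['low'] * 2:
   high  low month  low_x2
0    35   18   Jan      36
1    29  -24   Apr     -48
2     8  -25   Jan     -50
3    39   27   Jan      54
4    34   13   Feb      26
5   -11   -2   Jan      -4
6    26   17   Jan      34
7    15   -1   Jan      -2
take 4 rows with smallest low_x2:
   high  low month  low_x2
2     8  -25   Jan     -50
1    29  -24   Apr     -48
5   -11   -2   Jan      -4
7    15   -1   Jan      -2
filter rows where low_x2 > -50:
   high  low month  low_x2
1    29  -24   Apr     -48
5   -11   -2   Jan      -4
7    15   -1   Jan      -2
Taking the value at position 1, column 'low_x2' gives -4.

-4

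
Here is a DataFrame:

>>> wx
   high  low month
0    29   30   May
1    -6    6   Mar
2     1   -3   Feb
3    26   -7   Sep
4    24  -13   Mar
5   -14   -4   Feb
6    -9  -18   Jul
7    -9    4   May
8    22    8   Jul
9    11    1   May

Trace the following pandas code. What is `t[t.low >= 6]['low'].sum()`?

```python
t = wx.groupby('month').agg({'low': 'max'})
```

44

group by month, max of low:
       low
month     
Feb     -3
Jul      8
Mar      6
May     30
Sep     -7
filter rows where low >= 6:
       low
month     
Jul      8
Mar      6
May     30
Finally, sum of column 'low' = 44.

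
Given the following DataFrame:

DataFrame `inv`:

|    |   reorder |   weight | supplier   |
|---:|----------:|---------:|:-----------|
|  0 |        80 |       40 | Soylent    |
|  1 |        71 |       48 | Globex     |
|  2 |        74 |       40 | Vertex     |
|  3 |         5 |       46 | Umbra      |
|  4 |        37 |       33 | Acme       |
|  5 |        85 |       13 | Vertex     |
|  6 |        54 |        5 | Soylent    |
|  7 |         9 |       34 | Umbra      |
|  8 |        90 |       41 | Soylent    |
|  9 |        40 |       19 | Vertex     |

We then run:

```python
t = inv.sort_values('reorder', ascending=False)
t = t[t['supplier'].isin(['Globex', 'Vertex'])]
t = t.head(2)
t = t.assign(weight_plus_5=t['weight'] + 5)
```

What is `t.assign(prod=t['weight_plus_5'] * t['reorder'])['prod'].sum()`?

4860

sort by reorder descending:
   reorder  weight supplier
8       90      41  Soylent
5       85      13   Vertex
0       80      40  Soylent
2       74      40   Vertex
1       71      48   Globex
6       54       5  Soylent
9       40      19   Vertex
4       37      33     Acme
7        9      34    Umbra
3        5      46    Umbra
filter rows where supplier in ['Globex', 'Vertex']:
   reorder  weight supplier
5       85      13   Vertex
2       74      40   Vertex
1       71      48   Globex
9       40      19   Vertex
take first 2 rows:
   reorder  weight supplier
5       85      13   Vertex
2       74      40   Vertex
add column weight_plus_5 = t['weight'] + 5:
   reorder  weight supplier  weight_plus_5
5       85      13   Vertex             18
2       74      40   Vertex             45
add column prod = t['weight_plus_5'] * t['reorder']:
   reorder  weight supplier  weight_plus_5  prod
5       85      13   Vertex             18  1530
2       74      40   Vertex             45  3330
Hence 4860.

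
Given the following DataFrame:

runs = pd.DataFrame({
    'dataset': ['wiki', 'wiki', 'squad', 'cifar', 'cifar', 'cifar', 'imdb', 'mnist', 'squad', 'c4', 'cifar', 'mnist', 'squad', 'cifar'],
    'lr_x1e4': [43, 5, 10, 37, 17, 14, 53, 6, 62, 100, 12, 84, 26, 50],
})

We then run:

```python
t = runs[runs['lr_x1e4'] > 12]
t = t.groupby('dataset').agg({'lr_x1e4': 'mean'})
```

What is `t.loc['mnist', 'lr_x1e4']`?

filter rows where lr_x1e4 > 12:
   dataset  lr_x1e4
0     wiki       43
3    cifar       37
4    cifar       17
5    cifar       14
6     imdb       53
8    squad       62
9       c4      100
11   mnist       84
12   squad       26
13   cifar       50
group by dataset, mean of lr_x1e4:
         lr_x1e4
dataset         
c4         100.0
cifar       29.5
imdb        53.0
mnist       84.0
squad       44.0
wiki        43.0
Finally, value at row 'mnist', column 'lr_x1e4' = 84.0.

84.0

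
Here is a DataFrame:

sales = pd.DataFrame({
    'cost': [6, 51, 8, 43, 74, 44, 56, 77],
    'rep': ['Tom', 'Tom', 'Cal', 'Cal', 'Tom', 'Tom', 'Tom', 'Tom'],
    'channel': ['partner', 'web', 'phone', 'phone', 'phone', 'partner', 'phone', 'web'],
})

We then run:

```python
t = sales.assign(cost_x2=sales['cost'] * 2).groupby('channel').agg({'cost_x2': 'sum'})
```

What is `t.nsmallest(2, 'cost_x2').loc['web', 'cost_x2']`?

add column cost_x2 = sales['cost'] * 2:
   cost  rep  channel  cost_x2
0     6  Tom  partner       12
1    51  Tom      web      102
2     8  Cal    phone       16
3    43  Cal    phone       86
4    74  Tom    phone      148
5    44  Tom  partner       88
6    56  Tom    phone      112
7    77  Tom      web      154
group by channel, sum of cost_x2:
         cost_x2
channel         
partner      100
phone        362
web          256
take 2 rows with smallest cost_x2:
         cost_x2
channel         
partner      100
web          256
Then the value at row 'web', column 'cost_x2': 256

256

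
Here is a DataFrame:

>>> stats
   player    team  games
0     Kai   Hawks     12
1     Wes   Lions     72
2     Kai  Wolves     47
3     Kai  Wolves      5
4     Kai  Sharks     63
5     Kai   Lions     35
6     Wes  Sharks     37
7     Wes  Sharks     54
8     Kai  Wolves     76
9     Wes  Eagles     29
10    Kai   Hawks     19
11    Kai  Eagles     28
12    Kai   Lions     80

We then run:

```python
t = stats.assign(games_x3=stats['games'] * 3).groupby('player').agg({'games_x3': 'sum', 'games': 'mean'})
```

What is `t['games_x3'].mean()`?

835.5

add column games_x3 = stats['games'] * 3:
   player    team  games  games_x3
0     Kai   Hawks     12        36
1     Wes   Lions     72       216
2     Kai  Wolves     47       141
3     Kai  Wolves      5        15
4     Kai  Sharks     63       189
5     Kai   Lions     35       105
6     Wes  Sharks     37       111
7     Wes  Sharks     54       162
8     Kai  Wolves     76       228
9     Wes  Eagles     29        87
10    Kai   Hawks     19        57
11    Kai  Eagles     28        84
12    Kai   Lions     80       240
group by player: sum(games_x3), mean(games):
        games_x3      games
player                     
Kai         1095  40.555556
Wes          576  48.000000
So mean() = 835.5.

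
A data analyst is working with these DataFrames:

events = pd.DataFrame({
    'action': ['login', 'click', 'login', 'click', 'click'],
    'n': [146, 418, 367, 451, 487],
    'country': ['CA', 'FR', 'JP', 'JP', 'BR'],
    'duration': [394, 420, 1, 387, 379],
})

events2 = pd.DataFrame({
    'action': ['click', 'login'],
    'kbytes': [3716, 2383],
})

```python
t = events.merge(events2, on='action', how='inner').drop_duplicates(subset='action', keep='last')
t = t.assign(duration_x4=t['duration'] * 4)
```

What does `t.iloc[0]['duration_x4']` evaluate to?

merge on 'action' (how='inner') → 5 rows:
  action    n country  duration  kbytes
0  login  146      CA       394    2383
1  click  418      FR       420    3716
2  login  367      JP         1    2383
3  click  451      JP       387    3716
4  click  487      BR       379    3716
drop duplicate action (keep=last):
  action    n country  duration  kbytes
2  login  367      JP         1    2383
4  click  487      BR       379    3716
add column duration_x4 = t['duration'] * 4:
  action    n country  duration  kbytes  duration_x4
2  login  367      JP         1    2383            4
4  click  487      BR       379    3716         1516
So iloc[0]['duration_x4'] = 4.

4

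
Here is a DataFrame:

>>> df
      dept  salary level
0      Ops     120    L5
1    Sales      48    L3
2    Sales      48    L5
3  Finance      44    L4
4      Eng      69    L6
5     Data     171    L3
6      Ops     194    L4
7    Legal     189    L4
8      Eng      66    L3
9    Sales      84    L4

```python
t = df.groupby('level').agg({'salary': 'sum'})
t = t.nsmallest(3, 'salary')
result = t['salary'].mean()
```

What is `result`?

group by level, sum of salary:
       salary
level        
L3        285
L4        511
L5        168
L6         69
take 3 rows with smallest salary:
       salary
level        
L6         69
L5        168
L3        285
Reading off the mean of column 'salary', we get 174.0.

174.0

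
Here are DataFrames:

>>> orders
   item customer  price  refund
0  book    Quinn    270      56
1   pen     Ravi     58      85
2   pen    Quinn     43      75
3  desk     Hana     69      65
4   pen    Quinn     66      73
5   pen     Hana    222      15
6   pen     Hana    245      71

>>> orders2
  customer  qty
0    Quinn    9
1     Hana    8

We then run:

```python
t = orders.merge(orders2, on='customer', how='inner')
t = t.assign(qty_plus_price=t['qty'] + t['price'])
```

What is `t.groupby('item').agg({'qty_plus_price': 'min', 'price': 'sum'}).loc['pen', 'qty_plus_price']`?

52

merge on 'customer' (how='inner') → 6 rows:
   item customer  price  refund  qty
0  book    Quinn    270      56    9
1   pen    Quinn     43      75    9
2  desk     Hana     69      65    8
3   pen    Quinn     66      73    9
4   pen     Hana    222      15    8
5   pen     Hana    245      71    8
add column qty_plus_price = t['qty'] + t['price']:
   item customer  price  refund  qty  qty_plus_price
0  book    Quinn    270      56    9             279
1   pen    Quinn     43      75    9              52
2  desk     Hana     69      65    8              77
3   pen    Quinn     66      73    9              75
4   pen     Hana    222      15    8             230
5   pen     Hana    245      71    8             253
group by item: min(qty_plus_price), sum(price):
      qty_plus_price  price
item                       
book             279    270
desk              77     69
pen               52    576
Finally, value at row 'pen', column 'qty_plus_price' = 52.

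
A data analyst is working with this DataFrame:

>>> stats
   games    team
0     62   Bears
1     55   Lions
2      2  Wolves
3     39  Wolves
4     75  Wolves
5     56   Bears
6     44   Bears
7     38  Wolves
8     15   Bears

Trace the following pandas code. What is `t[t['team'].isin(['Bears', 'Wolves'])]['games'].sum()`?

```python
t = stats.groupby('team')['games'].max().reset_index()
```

group by team, max of games:
team
Bears     62
Lions     55
Wolves    75
Name: games, dtype: int64
reset_index():
     team  games
0   Bears     62
1   Lions     55
2  Wolves     75
filter rows where team in ['Bears', 'Wolves']:
     team  games
0   Bears     62
2  Wolves     75
Hence 137.

137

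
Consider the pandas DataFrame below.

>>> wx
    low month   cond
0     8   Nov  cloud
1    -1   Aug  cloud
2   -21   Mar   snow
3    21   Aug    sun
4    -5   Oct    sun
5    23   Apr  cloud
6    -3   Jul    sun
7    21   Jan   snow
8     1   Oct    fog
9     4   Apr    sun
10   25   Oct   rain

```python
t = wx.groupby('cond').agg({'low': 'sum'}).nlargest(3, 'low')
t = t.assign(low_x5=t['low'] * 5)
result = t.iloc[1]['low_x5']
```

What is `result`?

125

group by cond, sum of low:
       low
cond      
cloud   30
fog      1
rain    25
snow     0
sun     17
take 3 rows with largest low:
       low
cond      
cloud   30
rain    25
sun     17
add column low_x5 = t['low'] * 5:
       low  low_x5
cond              
cloud   30     150
rain    25     125
sun     17      85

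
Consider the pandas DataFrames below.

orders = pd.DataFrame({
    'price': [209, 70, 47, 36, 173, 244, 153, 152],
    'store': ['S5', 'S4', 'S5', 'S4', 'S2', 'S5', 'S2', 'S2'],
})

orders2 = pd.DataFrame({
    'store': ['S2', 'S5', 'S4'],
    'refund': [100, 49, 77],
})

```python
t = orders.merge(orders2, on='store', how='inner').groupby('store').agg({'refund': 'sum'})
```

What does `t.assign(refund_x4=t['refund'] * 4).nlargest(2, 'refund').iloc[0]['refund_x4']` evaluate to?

1200

merge on 'store' (how='inner') → 8 rows:
   price store  refund
0    209    S5      49
1     70    S4      77
2     47    S5      49
3     36    S4      77
4    173    S2     100
5    244    S5      49
6    153    S2     100
7    152    S2     100
group by store, sum of refund:
       refund
store        
S2        300
S4        154
S5        147
add column refund_x4 = t['refund'] * 4:
       refund  refund_x4
store                   
S2        300       1200
S4        154        616
S5        147        588
take 2 rows with largest refund:
       refund  refund_x4
store                   
S2        300       1200
S4        154        616
Taking the value at position 0, column 'refund_x4' gives 1200.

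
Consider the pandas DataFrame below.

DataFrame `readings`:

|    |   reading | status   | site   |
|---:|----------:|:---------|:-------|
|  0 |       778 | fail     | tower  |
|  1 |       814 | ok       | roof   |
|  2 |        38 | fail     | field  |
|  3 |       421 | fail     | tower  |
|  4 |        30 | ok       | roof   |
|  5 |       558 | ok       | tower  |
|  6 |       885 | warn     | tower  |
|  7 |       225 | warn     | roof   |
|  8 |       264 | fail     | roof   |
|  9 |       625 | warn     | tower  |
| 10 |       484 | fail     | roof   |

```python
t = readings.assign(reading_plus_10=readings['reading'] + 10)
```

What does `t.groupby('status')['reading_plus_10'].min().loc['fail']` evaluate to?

add column reading_plus_10 = readings['reading'] + 10:
    reading status   site  reading_plus_10
0       778   fail  tower              788
1       814     ok   roof              824
2        38   fail  field               48
3       421   fail  tower              431
4        30     ok   roof               40
5       558     ok  tower              568
6       885   warn  tower              895
7       225   warn   roof              235
8       264   fail   roof              274
9       625   warn  tower              635
10      484   fail   roof              494
group by status, min of reading_plus_10:
status
fail     48
ok       40
warn    235
Name: reading_plus_10, dtype: int64

48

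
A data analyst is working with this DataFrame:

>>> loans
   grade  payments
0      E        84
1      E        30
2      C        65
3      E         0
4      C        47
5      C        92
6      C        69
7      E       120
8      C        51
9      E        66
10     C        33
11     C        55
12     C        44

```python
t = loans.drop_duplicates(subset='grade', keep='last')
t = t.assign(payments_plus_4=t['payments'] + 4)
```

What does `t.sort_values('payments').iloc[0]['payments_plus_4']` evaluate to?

drop duplicate grade (keep=last):
   grade  payments
9      E        66
12     C        44
add column payments_plus_4 = t['payments'] + 4:
   grade  payments  payments_plus_4
9      E        66               70
12     C        44               48
sort by payments:
   grade  payments  payments_plus_4
12     C        44               48
9      E        66               70

48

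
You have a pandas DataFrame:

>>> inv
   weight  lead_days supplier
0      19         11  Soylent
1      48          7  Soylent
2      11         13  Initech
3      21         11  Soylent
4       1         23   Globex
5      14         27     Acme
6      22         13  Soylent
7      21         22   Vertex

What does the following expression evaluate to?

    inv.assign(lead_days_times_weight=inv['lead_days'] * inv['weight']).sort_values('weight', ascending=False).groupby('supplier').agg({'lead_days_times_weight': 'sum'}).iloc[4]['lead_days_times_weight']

add column lead_days_times_weight = inv['lead_days'] * inv['weight']:
   weight  lead_days supplier  lead_days_times_weight
0      19         11  Soylent                     209
1      48          7  Soylent                     336
2      11         13  Initech                     143
3      21         11  Soylent                     231
4       1         23   Globex                      23
5      14         27     Acme                     378
6      22         13  Soylent                     286
7      21         22   Vertex                     462
sort by weight descending:
   weight  lead_days supplier  lead_days_times_weight
1      48          7  Soylent                     336
6      22         13  Soylent                     286
3      21         11  Soylent                     231
7      21         22   Vertex                     462
0      19         11  Soylent                     209
5      14         27     Acme                     378
2      11         13  Initech                     143
4       1         23   Globex                      23
group by supplier, sum of lead_days_times_weight:
          lead_days_times_weight
supplier                        
Acme                         378
Globex                        23
Initech                      143
Soylent                     1062
Vertex                       462
Then the value at position 4, column 'lead_days_times_weight': 462

462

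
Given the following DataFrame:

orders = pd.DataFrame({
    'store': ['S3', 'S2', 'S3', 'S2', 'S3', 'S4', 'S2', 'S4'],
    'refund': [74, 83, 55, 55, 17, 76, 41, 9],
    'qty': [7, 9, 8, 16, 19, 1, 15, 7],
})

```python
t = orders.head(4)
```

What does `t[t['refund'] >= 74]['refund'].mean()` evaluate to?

78.5

take first 4 rows:
  store  refund  qty
0    S3      74    7
1    S2      83    9
2    S3      55    8
3    S2      55   16
filter rows where refund >= 74:
  store  refund  qty
0    S3      74    7
1    S2      83    9
Hence 78.5.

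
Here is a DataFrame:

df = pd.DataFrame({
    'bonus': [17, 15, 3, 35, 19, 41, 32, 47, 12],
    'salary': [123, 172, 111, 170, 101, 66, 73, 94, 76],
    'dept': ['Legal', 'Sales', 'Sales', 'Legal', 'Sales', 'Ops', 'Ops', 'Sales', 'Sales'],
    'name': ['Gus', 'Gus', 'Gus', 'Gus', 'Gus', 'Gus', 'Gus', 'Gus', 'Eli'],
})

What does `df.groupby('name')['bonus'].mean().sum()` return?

group by name, mean of bonus:
name
Eli    12.000
Gus    26.125
Name: bonus, dtype: float64
Then the sum of the resulting series: 38.125

38.125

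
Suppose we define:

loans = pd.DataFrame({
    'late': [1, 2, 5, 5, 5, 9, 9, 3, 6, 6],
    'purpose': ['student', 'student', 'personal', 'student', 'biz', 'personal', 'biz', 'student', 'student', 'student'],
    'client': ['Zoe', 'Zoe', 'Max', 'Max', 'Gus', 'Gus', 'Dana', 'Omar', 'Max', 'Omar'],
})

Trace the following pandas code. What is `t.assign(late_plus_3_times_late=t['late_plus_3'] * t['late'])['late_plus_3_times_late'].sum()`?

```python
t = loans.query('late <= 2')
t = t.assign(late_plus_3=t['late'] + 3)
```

14

filter rows where late <= 2:
   late  purpose client
0     1  student    Zoe
1     2  student    Zoe
add column late_plus_3 = t['late'] + 3:
   late  purpose client  late_plus_3
0     1  student    Zoe            4
1     2  student    Zoe            5
add column late_plus_3_times_late = t['late_plus_3'] * t['late']:
   late  purpose client  late_plus_3  late_plus_3_times_late
0     1  student    Zoe            4                       4
1     2  student    Zoe            5                      10
Finally, sum of column 'late_plus_3_times_late' = 14.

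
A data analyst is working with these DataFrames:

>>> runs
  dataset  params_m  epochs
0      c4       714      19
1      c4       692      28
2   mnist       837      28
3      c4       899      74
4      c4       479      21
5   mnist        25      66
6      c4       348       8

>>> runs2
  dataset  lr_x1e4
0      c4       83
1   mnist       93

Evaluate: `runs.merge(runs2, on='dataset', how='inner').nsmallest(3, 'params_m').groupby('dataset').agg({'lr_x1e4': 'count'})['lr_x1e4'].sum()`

merge on 'dataset' (how='inner') → 7 rows:
  dataset  params_m  epochs  lr_x1e4
0      c4       714      19       83
1      c4       692      28       83
2   mnist       837      28       93
3      c4       899      74       83
4      c4       479      21       83
5   mnist        25      66       93
6      c4       348       8       83
take 3 rows with smallest params_m:
  dataset  params_m  epochs  lr_x1e4
5   mnist        25      66       93
6      c4       348       8       83
4      c4       479      21       83
group by dataset, count of lr_x1e4:
         lr_x1e4
dataset         
c4             2
mnist          1
So sum() = 3.

3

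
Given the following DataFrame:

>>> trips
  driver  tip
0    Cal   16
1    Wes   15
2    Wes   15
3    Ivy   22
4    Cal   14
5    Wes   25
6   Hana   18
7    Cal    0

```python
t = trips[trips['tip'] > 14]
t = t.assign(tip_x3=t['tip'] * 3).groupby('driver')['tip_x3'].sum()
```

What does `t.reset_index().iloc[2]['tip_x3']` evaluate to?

filter rows where tip > 14:
  driver  tip
0    Cal   16
1    Wes   15
2    Wes   15
3    Ivy   22
5    Wes   25
6   Hana   18
add column tip_x3 = t['tip'] * 3:
  driver  tip  tip_x3
0    Cal   16      48
1    Wes   15      45
2    Wes   15      45
3    Ivy   22      66
5    Wes   25      75
6   Hana   18      54
group by driver, sum of tip_x3:
driver
Cal      48
Hana     54
Ivy      66
Wes     165
Name: tip_x3, dtype: int64
reset_index():
  driver  tip_x3
0    Cal      48
1   Hana      54
2    Ivy      66
3    Wes     165
Taking the value at position 2, column 'tip_x3' gives 66.

66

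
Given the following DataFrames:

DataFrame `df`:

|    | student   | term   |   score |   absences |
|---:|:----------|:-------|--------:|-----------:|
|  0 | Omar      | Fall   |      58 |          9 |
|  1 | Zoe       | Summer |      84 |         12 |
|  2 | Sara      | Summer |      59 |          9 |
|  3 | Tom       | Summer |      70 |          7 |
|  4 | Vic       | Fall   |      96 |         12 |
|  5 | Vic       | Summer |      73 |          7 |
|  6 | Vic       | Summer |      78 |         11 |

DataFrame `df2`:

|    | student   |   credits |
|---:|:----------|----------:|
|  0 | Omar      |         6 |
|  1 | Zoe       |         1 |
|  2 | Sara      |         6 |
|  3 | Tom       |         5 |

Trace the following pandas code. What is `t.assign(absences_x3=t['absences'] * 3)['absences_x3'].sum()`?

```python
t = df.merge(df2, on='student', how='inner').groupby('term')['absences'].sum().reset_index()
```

merge on 'student' (how='inner') → 4 rows:
  student    term  score  absences  credits
0    Omar    Fall     58         9        6
1     Zoe  Summer     84        12        1
2    Sara  Summer     59         9        6
3     Tom  Summer     70         7        5
group by term, sum of absences:
term
Fall       9
Summer    28
Name: absences, dtype: int64
reset_index():
     term  absences
0    Fall         9
1  Summer        28
add column absences_x3 = t['absences'] * 3:
     term  absences  absences_x3
0    Fall         9           27
1  Summer        28           84
Taking the sum of column 'absences_x3' gives 111.

111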